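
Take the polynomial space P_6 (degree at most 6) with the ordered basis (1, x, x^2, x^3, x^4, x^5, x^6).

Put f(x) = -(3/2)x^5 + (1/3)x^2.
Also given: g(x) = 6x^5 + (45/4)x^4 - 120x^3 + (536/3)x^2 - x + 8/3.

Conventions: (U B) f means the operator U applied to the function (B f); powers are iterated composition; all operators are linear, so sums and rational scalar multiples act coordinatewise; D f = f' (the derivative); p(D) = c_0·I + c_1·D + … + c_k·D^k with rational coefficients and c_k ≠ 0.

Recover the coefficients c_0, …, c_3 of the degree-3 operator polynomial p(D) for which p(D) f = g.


D^0 f = -(3/2)x^5 + (1/3)x^2
D^1 f = -(15/2)x^4 + (2/3)x
D^2 f = -30x^3 + 2/3
D^3 f = -90x^2
matching coefficients of g against c_0 f + c_1 Df + … from the top degree down determines the c_i
solution: c_0 = -4, c_1 = -3/2, c_2 = 4, c_3 = -2

p(D) = -4·I − (3/2)·D + 4·D^2 − 2·D^3, i.e. c_0 = -4, c_1 = -3/2, c_2 = 4, c_3 = -2


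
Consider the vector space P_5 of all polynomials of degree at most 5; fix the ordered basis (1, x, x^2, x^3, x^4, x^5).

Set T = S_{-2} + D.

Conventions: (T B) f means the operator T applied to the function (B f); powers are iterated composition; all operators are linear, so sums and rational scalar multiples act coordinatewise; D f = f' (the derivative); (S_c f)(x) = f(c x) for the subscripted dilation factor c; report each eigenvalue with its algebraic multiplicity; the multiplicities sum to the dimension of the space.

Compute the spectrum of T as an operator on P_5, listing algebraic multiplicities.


λ = -32 (multiplicity 1), λ = -8 (multiplicity 1), λ = -2 (multiplicity 1), λ = 1 (multiplicity 1), λ = 4 (multiplicity 1), λ = 16 (multiplicity 1)

image of 1: 1
image of x: -2x + 1
image of x^2: 4x^2 + 2x
image of x^3: -8x^3 + 3x^2
image of x^4: 16x^4 + 4x^3
image of x^5: -32x^5 + 5x^4
the matrix is upper triangular; its diagonal is (1, -2, 4, -8, 16, -32)
for a triangular matrix the eigenvalues are the diagonal entries, with algebraic multiplicity their repetition count


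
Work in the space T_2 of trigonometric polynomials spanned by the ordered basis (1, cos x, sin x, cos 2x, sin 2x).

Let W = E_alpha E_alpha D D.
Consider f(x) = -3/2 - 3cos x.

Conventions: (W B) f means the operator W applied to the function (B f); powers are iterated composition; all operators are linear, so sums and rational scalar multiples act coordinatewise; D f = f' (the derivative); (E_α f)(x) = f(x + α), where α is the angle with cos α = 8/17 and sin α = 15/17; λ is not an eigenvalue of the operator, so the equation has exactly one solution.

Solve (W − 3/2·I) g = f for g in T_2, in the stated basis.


g(x) = 1 + (654/365)cos x + (576/365)sin x

write g with unknown coordinates in the stated basis and equate coefficients in (W − 3/2·I) g = f
solving from the highest basis element down gives g = 1 + (654/365)cos x + (576/365)sin x
check: W g = -(114/365)cos x + (864/365)sin x
so W g − 3/2·g = -3/2 - 3cos x = f ✓


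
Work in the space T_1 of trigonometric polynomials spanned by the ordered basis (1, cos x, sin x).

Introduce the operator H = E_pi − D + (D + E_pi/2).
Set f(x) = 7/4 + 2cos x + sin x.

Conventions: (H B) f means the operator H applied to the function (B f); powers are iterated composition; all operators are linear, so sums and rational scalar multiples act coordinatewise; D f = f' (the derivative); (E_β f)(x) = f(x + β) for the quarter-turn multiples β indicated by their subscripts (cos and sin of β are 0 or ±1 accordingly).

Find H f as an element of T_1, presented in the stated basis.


E_pi f = 7/4 - 2cos x - sin x
D f = cos x - 2sin x
(-D) f = -cos x + 2sin x
D f = cos x - 2sin x
E_pi/2 f = 7/4 + cos x - 2sin x
(D + E_pi/2) f = 7/4 + 2cos x - 4sin x
(E_pi − D + (D + E_pi/2)) f = 7/2 - cos x - 3sin x

the image equals g(x) = 7/2 - cos x - 3sin x


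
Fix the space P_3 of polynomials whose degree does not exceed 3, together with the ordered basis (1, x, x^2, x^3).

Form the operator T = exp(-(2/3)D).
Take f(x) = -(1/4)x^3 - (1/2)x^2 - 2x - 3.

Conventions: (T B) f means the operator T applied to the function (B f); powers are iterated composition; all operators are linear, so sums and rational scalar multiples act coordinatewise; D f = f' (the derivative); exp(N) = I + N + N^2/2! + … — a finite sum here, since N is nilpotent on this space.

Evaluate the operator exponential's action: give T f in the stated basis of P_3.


g(x) = -(1/4)x^3 - (5/3)x - 49/27

order-1 term: (1/2)x^2 + (2/3)x + 4/3
order-2 term: -(1/3)x - 2/9
order-3 term: 2/27
the series for exp(-(2/3)D) f terminates at order 3
exp(-(2/3)D) f = -(1/4)x^3 - (5/3)x - 49/27


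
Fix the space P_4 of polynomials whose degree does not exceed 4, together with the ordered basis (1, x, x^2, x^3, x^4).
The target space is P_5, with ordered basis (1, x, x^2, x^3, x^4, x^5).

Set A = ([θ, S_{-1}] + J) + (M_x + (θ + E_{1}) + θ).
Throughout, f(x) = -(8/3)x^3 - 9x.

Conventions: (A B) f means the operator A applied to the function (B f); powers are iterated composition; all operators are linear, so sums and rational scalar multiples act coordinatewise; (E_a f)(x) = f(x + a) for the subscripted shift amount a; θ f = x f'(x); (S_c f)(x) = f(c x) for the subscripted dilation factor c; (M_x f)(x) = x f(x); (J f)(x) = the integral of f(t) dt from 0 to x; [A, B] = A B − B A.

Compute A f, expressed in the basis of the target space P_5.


S_{-1} f = (8/3)x^3 + 9x
θ S_{-1} f = 8x^3 + 9x
θ f = -8x^3 - 9x
S_{-1} θ f = 8x^3 + 9x
[θ, S_{-1}] f = 0
J f = -(2/3)x^4 - (9/2)x^2
([θ, S_{-1}] + J) f = -(2/3)x^4 - (9/2)x^2
M_x f = -(8/3)x^4 - 9x^2
θ f = -8x^3 - 9x
E_{1} f = -(8/3)x^3 - 8x^2 - 17x - 35/3
(θ + E_{1}) f = -(32/3)x^3 - 8x^2 - 26x - 35/3
θ f = -8x^3 - 9x
(M_x + (θ + E_{1}) + θ) f = -(8/3)x^4 - (56/3)x^3 - 17x^2 - 35x - 35/3
(([θ, S_{-1}] + J) + (M_x + (θ + E_{1}) + θ)) f = -(10/3)x^4 - (56/3)x^3 - (43/2)x^2 - 35x - 35/3

the image equals g(x) = -(10/3)x^4 - (56/3)x^3 - (43/2)x^2 - 35x - 35/3


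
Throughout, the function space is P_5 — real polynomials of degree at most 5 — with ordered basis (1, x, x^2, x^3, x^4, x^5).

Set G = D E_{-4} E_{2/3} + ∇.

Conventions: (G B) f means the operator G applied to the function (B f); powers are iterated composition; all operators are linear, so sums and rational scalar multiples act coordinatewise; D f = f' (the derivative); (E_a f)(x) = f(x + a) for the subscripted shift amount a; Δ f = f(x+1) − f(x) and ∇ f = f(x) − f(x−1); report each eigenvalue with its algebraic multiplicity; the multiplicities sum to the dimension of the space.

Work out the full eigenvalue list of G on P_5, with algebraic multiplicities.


image of 1: 0
image of x: 2
image of x^2: 4x - 23/3
image of x^3: 6x^2 - 23x + 103/3
image of x^4: 8x^3 - 46x^2 + (412/3)x - 4027/27
image of x^5: 10x^4 - (230/3)x^3 + (1030/3)x^2 - (20135/27)x + 50081/81
the matrix is upper triangular; its diagonal is (0, 0, 0, 0, 0, 0)
for a triangular matrix the eigenvalues are the diagonal entries, with algebraic multiplicity their repetition count

λ = 0 (multiplicity 6)


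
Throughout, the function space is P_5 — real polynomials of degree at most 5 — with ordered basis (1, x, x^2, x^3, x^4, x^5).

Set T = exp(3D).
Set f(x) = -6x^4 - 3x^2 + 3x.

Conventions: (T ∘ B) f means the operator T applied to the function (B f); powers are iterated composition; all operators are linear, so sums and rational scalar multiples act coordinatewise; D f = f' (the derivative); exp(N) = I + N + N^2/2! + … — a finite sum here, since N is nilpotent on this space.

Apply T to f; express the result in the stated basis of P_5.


the image equals g(x) = -6x^4 - 72x^3 - 327x^2 - 663x - 504

order-1 term: -72x^3 - 18x + 9
order-2 term: -324x^2 - 27
order-3 term: -648x
order-4 term: -486
the series for exp(3D) f terminates at order 4
exp(3D) f = -6x^4 - 72x^3 - 327x^2 - 663x - 504


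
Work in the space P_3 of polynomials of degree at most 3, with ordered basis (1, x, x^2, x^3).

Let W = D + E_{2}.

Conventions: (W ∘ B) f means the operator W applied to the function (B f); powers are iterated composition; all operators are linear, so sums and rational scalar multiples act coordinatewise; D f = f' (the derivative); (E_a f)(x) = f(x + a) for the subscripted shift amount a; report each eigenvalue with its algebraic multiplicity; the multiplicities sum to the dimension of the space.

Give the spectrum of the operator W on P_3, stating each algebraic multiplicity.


image of 1: 1
image of x: x + 3
image of x^2: x^2 + 6x + 4
image of x^3: x^3 + 9x^2 + 12x + 8
the matrix is upper triangular; its diagonal is (1, 1, 1, 1)
for a triangular matrix the eigenvalues are the diagonal entries, with algebraic multiplicity their repetition count

λ = 1 (multiplicity 4)


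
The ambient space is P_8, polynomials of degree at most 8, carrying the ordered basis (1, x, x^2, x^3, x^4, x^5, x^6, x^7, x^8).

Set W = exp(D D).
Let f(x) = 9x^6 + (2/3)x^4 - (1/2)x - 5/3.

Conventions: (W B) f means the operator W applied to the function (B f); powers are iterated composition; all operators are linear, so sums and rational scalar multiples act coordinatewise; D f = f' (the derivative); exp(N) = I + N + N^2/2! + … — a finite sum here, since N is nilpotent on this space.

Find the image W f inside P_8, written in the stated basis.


order-1 term: 270x^4 + 8x^2
order-2 term: 1620x^2 + 8
order-3 term: 1080
the series for exp(D D) f terminates at order 3
exp(D D) f = 9x^6 + (812/3)x^4 + 1628x^2 - (1/2)x + 3259/3

the result is g(x) = 9x^6 + (812/3)x^4 + 1628x^2 - (1/2)x + 3259/3


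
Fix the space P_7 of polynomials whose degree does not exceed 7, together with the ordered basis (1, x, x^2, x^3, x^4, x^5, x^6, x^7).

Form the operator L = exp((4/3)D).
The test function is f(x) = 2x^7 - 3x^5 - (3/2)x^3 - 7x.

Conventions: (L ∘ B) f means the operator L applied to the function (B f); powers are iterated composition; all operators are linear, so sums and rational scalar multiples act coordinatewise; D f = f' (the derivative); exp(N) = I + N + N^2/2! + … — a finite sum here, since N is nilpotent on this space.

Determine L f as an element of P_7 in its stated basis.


order-1 term: (56/3)x^6 - 20x^4 - 6x^2 - 28/3
order-2 term: (224/3)x^5 - (160/3)x^3 - 8x
order-3 term: (4480/27)x^4 - (640/9)x^2 - 32/9
order-4 term: (17920/81)x^3 - (1280/27)x
order-5 term: (14336/81)x^2 - 1024/81
order-6 term: (57344/729)x
order-7 term: 32768/2187
the series for exp((4/3)D) f terminates at order 7
exp((4/3)D) f = 2x^7 + (56/3)x^6 + (215/3)x^5 + (3940/27)x^4 + (26957/162)x^3 + (8090/81)x^2 + (11849/729)x - 23068/2187

g(x) = 2x^7 + (56/3)x^6 + (215/3)x^5 + (3940/27)x^4 + (26957/162)x^3 + (8090/81)x^2 + (11849/729)x - 23068/2187


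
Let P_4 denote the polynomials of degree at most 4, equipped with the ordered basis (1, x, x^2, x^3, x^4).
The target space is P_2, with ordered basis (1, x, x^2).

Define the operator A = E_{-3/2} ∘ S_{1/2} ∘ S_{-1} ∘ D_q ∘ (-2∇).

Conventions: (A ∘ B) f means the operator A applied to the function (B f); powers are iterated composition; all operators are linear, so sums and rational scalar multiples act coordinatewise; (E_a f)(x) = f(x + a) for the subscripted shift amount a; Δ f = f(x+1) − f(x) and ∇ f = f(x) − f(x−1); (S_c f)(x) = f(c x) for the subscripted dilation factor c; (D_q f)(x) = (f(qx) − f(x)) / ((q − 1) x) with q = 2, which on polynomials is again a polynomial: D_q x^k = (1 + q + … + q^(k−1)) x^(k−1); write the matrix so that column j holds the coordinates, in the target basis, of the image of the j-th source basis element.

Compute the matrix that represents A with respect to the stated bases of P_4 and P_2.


image of 1: 0
image of x: 0
image of x^2: -4
image of x^3: 9x - 15/2
image of x^4: -14x^2 + 24x - 25/2
each image's coordinates form column j of the matrix

the matrix is [[0, 0, -4, -15/2, -25/2]; [0, 0, 0, 9, 24]; [0, 0, 0, 0, -14]] (rows listed top to bottom)


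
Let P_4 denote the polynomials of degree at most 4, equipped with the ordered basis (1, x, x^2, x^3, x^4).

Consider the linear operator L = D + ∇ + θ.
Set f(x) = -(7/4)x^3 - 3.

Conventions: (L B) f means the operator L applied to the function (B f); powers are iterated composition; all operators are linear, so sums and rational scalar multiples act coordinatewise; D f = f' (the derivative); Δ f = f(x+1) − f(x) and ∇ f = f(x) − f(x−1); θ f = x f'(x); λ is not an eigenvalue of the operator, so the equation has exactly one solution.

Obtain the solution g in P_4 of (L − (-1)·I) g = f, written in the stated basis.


the result is g(x) = -(7/16)x^3 + (7/8)x^2 - (77/32)x + 25/8

write g with unknown coordinates in the stated basis and equate coefficients in (L − (-1)·I) g = f
solving from the highest basis element down gives g = -(7/16)x^3 + (7/8)x^2 - (77/32)x + 25/8
check: L g = -(21/16)x^3 - (7/8)x^2 + (77/32)x - 49/8
so L g − (-1)·g = -(7/4)x^3 - 3 = f ✓


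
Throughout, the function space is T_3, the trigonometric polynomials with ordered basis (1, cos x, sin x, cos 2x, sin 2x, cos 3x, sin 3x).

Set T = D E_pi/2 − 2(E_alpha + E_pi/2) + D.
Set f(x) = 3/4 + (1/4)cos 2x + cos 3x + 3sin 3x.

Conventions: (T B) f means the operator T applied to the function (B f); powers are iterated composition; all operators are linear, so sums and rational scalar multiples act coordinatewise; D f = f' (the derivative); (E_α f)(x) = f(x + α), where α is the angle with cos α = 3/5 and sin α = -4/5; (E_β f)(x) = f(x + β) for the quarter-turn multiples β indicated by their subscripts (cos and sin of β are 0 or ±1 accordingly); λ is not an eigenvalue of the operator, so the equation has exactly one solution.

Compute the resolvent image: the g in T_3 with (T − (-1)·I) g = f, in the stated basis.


the result is g(x) = -1/4 + (89/1636)cos 2x + (12/409)sin 2x - (1405/8377)cos 3x + (2915/8377)sin 3x

write g with unknown coordinates in the stated basis and equate coefficients in (T − (-1)·I) g = f
solving from the highest basis element down gives g = -1/4 + (89/1636)cos 2x + (12/409)sin 2x - (1405/8377)cos 3x + (2915/8377)sin 3x
check: T g = 1 + (80/409)cos 2x - (12/409)sin 2x + (9782/8377)cos 3x + (22216/8377)sin 3x
so T g − (-1)·g = 3/4 + (1/4)cos 2x + cos 3x + 3sin 3x = f ✓


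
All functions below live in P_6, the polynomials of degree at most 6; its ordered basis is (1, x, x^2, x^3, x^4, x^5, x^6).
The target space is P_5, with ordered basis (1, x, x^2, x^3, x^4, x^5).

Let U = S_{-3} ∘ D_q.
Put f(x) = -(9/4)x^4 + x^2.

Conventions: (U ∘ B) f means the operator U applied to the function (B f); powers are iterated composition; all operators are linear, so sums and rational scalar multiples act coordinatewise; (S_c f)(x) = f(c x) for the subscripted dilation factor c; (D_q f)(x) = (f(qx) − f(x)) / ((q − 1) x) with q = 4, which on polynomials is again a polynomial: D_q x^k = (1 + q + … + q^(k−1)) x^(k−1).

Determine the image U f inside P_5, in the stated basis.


the image equals g(x) = (20655/4)x^3 - 15x

D_q f = -(765/4)x^3 + 5x
S_{-3} D_q f = (20655/4)x^3 - 15x


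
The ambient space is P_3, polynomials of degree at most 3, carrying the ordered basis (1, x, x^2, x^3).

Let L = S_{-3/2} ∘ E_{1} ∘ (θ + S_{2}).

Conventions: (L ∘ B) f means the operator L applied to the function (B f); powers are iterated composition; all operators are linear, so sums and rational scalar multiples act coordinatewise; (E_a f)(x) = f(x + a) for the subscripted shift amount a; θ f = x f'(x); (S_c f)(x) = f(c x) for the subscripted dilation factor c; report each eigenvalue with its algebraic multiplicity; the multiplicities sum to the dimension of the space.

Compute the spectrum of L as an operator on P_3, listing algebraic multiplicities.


image of 1: 1
image of x: -(9/2)x + 3
image of x^2: (27/2)x^2 - 18x + 6
image of x^3: -(297/8)x^3 + (297/4)x^2 - (99/2)x + 11
the matrix is upper triangular; its diagonal is (1, -9/2, 27/2, -297/8)
for a triangular matrix the eigenvalues are the diagonal entries, with algebraic multiplicity their repetition count

λ = -297/8 (multiplicity 1), λ = -9/2 (multiplicity 1), λ = 1 (multiplicity 1), λ = 27/2 (multiplicity 1)


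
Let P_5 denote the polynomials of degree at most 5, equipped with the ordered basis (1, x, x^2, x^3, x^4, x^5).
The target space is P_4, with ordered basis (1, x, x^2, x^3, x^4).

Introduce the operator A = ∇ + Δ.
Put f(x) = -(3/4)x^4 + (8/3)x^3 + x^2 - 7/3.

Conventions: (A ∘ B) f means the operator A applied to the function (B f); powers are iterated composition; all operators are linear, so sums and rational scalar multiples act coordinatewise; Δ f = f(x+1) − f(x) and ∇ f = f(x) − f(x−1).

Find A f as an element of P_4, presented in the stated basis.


g(x) = -6x^3 + 16x^2 - 2x + 16/3

∇ f = -3x^3 + (25/2)x^2 - 9x + 29/12
Δ f = -3x^3 + (7/2)x^2 + 7x + 35/12
(∇ + Δ) f = -6x^3 + 16x^2 - 2x + 16/3


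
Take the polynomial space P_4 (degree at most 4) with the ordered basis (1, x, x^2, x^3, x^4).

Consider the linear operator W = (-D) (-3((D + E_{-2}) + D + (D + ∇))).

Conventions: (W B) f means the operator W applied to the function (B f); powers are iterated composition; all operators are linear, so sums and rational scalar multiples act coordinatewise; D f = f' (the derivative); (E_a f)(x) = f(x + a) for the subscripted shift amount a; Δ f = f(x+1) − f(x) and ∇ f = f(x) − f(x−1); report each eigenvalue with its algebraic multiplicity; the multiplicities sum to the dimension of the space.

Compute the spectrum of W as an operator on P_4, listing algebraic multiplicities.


image of 1: 0
image of x: 3
image of x^2: 6x + 12
image of x^3: 9x^2 + 36x + 27
image of x^4: 12x^3 + 72x^2 + 108x - 84
the matrix is upper triangular; its diagonal is (0, 0, 0, 0, 0)
for a triangular matrix the eigenvalues are the diagonal entries, with algebraic multiplicity their repetition count

λ = 0 (multiplicity 5)


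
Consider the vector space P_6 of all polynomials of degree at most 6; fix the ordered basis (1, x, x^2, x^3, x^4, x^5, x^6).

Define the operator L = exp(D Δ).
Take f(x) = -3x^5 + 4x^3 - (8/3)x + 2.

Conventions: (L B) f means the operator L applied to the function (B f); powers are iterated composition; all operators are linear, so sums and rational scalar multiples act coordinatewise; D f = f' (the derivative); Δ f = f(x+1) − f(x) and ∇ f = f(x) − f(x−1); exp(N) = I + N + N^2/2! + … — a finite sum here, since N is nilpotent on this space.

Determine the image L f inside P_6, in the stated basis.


order-1 term: -60x^3 - 90x^2 - 36x - 3
order-2 term: -180x - 180
the series for exp(D Δ) f terminates at order 2
exp(D Δ) f = -3x^5 - 56x^3 - 90x^2 - (656/3)x - 181

the image equals g(x) = -3x^5 - 56x^3 - 90x^2 - (656/3)x - 181


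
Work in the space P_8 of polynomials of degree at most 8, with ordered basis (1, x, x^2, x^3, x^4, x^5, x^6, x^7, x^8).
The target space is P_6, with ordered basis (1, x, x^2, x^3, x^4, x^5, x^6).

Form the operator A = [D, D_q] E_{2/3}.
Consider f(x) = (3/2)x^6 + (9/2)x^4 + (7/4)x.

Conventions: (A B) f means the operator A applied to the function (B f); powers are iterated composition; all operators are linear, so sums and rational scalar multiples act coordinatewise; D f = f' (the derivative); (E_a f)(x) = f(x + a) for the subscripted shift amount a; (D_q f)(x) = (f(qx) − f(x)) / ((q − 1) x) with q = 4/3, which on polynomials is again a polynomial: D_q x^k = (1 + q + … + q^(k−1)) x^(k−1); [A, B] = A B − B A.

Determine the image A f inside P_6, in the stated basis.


the result is g(x) = (2777/162)x^4 + (998/27)x^3 + (87/2)x^2 + (2068/81)x + 148/27

E_{2/3} f = (3/2)x^6 + 6x^5 + (29/2)x^4 + (188/9)x^3 + (148/9)x^2 + (893/108)x + 1063/486
D_q E_{2/3} f = (3367/162)x^5 + (1562/27)x^4 + (5075/54)x^3 + (6956/81)x^2 + (1036/27)x + 893/108
D D_q E_{2/3} f = (16835/162)x^4 + (6248/27)x^3 + (5075/18)x^2 + (13912/81)x + 1036/27
D E_{2/3} f = 9x^5 + 30x^4 + 58x^3 + (188/3)x^2 + (296/9)x + 893/108
D_q D E_{2/3} f = (781/9)x^4 + (1750/9)x^3 + (2146/9)x^2 + (1316/9)x + 296/9
[D, D_q] E_{2/3} f = (2777/162)x^4 + (998/27)x^3 + (87/2)x^2 + (2068/81)x + 148/27


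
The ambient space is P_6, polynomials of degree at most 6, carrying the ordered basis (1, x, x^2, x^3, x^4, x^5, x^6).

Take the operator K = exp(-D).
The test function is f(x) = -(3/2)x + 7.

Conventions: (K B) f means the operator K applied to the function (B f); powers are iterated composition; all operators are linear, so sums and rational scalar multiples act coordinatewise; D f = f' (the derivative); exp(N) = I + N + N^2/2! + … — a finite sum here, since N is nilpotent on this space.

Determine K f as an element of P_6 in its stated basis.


order-1 term: 3/2
the series for exp(-D) f terminates at order 1
exp(-D) f = -(3/2)x + 17/2

the result is g(x) = -(3/2)x + 17/2


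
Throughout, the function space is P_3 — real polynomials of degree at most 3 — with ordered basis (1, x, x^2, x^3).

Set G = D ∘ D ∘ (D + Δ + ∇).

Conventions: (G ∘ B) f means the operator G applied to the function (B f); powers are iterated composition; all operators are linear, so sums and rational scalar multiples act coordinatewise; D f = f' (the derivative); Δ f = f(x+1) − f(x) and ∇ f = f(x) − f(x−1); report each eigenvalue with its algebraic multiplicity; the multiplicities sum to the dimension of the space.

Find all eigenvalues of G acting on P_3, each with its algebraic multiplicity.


λ = 0 (multiplicity 4)

image of 1: 0
image of x: 0
image of x^2: 0
image of x^3: 18
the matrix is upper triangular; its diagonal is (0, 0, 0, 0)
for a triangular matrix the eigenvalues are the diagonal entries, with algebraic multiplicity their repetition count


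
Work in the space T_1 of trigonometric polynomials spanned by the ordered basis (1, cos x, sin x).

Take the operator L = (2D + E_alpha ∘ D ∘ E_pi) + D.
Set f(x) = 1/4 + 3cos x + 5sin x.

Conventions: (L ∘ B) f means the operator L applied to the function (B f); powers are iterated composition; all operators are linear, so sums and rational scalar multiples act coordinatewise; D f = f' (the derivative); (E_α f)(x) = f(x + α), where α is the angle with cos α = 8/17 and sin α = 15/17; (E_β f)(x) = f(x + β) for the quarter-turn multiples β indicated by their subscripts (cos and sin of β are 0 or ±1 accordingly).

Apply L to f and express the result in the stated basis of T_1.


the result is g(x) = (260/17)cos x - (54/17)sin x

D f = 5cos x - 3sin x
(2D) f = 10cos x - 6sin x
E_pi f = 1/4 - 3cos x - 5sin x
D E_pi f = -5cos x + 3sin x
E_alpha D E_pi f = (5/17)cos x + (99/17)sin x
(2D + E_alpha ∘ D ∘ E_pi) f = (175/17)cos x - (3/17)sin x
D f = 5cos x - 3sin x
((2D + E_alpha ∘ D ∘ E_pi) + D) f = (260/17)cos x - (54/17)sin x


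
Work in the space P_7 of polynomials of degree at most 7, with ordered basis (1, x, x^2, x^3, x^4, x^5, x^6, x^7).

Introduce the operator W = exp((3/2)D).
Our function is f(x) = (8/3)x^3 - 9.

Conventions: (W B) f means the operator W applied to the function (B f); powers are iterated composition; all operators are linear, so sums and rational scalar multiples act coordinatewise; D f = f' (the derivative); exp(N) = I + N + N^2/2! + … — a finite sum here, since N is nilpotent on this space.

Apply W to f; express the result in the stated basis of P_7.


order-1 term: 12x^2
order-2 term: 18x
order-3 term: 9
the series for exp((3/2)D) f terminates at order 3
exp((3/2)D) f = (8/3)x^3 + 12x^2 + 18x

the image equals g(x) = (8/3)x^3 + 12x^2 + 18x


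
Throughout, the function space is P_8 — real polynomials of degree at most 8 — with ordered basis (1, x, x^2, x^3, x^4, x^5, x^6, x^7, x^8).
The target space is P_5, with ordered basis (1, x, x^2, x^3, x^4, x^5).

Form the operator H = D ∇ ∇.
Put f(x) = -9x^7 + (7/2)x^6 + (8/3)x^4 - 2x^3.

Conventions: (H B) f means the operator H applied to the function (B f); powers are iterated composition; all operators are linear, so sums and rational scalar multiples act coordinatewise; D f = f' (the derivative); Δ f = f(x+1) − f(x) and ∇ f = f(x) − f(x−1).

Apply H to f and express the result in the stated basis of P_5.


the image equals g(x) = -1890x^4 + 7980x^3 - 14490x^2 + 12874x - 4612

∇ f = -63x^6 + 210x^5 - (735/2)x^4 + (1187/3)x^3 - (527/2)x^2 + (302/3)x - 103/6
∇ ∇ f = -378x^5 + 1995x^4 - 4830x^3 + 6437x^2 - 4612x + 4201/3
D (∇ ∇) f = -1890x^4 + 7980x^3 - 14490x^2 + 12874x - 4612


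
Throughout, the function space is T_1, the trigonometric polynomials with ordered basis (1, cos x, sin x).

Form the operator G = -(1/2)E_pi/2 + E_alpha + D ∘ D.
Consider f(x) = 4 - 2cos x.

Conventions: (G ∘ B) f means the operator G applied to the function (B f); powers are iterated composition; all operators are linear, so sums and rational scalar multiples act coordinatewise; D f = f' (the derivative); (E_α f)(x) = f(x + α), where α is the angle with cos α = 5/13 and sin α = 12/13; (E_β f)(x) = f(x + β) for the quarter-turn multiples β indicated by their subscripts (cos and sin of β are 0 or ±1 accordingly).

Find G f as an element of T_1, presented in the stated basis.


the image equals g(x) = 2 + (16/13)cos x + (11/13)sin x

E_pi/2 f = 4 + 2sin x
(-(1/2)E_pi/2) f = -2 - sin x
E_alpha f = 4 - (10/13)cos x + (24/13)sin x
D f = 2sin x
D D f = 2cos x
(-(1/2)E_pi/2 + E_alpha + D ∘ D) f = 2 + (16/13)cos x + (11/13)sin x


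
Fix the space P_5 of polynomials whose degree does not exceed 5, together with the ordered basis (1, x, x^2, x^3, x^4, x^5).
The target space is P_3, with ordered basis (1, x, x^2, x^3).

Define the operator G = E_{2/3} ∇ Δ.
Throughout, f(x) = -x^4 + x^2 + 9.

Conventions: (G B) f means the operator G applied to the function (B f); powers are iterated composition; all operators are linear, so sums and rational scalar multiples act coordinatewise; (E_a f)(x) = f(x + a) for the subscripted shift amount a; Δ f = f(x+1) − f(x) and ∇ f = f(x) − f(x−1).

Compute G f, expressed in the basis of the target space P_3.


Δ f = -4x^3 - 6x^2 - 2x
∇ Δ f = -12x^2
E_{2/3} ∇ Δ f = -12x^2 - 16x - 16/3

g(x) = -12x^2 - 16x - 16/3


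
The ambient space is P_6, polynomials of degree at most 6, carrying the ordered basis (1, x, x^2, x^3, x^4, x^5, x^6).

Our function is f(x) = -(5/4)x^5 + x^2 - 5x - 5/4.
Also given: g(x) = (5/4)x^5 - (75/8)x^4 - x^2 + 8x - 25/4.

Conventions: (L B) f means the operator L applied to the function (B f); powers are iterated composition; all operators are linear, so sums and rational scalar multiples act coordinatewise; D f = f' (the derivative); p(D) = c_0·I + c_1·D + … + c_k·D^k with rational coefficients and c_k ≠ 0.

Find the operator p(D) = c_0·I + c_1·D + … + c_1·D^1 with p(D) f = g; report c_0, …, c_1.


D^0 f = -(5/4)x^5 + x^2 - 5x - 5/4
D^1 f = -(25/4)x^4 + 2x - 5
matching coefficients of g against c_0 f + c_1 Df + … from the top degree down determines the c_i
solution: c_0 = -1, c_1 = 3/2

c_0 = -1, c_1 = 3/2


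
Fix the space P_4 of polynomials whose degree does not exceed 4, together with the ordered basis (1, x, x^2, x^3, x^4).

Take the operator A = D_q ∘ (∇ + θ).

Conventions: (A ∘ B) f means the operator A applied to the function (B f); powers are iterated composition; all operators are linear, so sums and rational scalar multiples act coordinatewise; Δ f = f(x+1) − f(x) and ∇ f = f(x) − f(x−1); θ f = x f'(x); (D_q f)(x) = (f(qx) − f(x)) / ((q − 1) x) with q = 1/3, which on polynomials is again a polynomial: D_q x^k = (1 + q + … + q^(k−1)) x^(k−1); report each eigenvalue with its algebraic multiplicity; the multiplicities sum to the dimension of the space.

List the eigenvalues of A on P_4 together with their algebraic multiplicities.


image of 1: 0
image of x: 1
image of x^2: (8/3)x + 2
image of x^3: (13/3)x^2 + 4x - 3
image of x^4: (160/27)x^3 + (52/9)x^2 - 8x + 4
the matrix is upper triangular; its diagonal is (0, 0, 0, 0, 0)
for a triangular matrix the eigenvalues are the diagonal entries, with algebraic multiplicity their repetition count

λ = 0 (multiplicity 5)


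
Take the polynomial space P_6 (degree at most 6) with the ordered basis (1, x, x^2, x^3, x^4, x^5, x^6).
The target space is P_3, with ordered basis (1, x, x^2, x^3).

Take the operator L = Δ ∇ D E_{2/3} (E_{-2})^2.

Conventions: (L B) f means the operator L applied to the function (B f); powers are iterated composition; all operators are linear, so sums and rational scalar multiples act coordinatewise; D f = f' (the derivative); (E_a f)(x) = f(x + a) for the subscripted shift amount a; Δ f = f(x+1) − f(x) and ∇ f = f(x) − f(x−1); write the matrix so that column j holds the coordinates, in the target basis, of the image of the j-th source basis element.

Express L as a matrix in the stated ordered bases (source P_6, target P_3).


image of 1: 0
image of x: 0
image of x^2: 0
image of x^3: 6
image of x^4: 24x - 80
image of x^5: 60x^2 - 400x + 2030/3
image of x^6: 120x^3 - 1200x^2 + 4060x - 41800/9
each image's coordinates form column j of the matrix

the matrix is [[0, 0, 0, 6, -80, 2030/3, -41800/9]; [0, 0, 0, 0, 24, -400, 4060]; [0, 0, 0, 0, 0, 60, -1200]; [0, 0, 0, 0, 0, 0, 120]] (rows listed top to bottom)


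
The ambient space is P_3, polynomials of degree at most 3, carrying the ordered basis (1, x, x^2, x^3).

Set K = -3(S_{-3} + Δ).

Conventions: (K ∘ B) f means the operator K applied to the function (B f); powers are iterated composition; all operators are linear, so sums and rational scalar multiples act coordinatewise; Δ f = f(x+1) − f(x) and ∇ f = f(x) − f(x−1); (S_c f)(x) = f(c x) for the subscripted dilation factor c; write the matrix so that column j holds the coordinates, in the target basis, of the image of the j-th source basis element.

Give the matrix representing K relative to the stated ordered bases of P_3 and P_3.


the matrix is [[-3, -3, -3, -3]; [0, 9, -6, -9]; [0, 0, -27, -9]; [0, 0, 0, 81]] (rows listed top to bottom)

image of 1: -3
image of x: 9x - 3
image of x^2: -27x^2 - 6x - 3
image of x^3: 81x^3 - 9x^2 - 9x - 3
each image's coordinates form column j of the matrix


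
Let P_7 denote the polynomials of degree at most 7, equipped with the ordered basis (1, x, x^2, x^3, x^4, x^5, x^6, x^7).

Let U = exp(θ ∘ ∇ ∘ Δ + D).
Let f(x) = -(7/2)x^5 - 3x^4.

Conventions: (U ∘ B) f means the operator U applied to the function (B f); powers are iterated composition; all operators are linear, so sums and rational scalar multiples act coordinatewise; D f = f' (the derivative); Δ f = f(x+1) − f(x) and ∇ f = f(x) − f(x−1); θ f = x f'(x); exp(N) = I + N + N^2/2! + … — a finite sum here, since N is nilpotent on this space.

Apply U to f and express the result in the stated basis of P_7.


order-1 term: -(35/2)x^4 - 222x^3 - 72x^2 - 35x
order-2 term: -35x^3 - 543x^2 - 738x - 35/2
order-3 term: -35x^2 - 432x - 246
order-4 term: -(35/2)x - 108
order-5 term: -7/2
the series for exp(θ ∘ ∇ ∘ Δ + D) f terminates at order 5
exp(θ ∘ ∇ ∘ Δ + D) f = -(7/2)x^5 - (41/2)x^4 - 257x^3 - 650x^2 - (2445/2)x - 375

g(x) = -(7/2)x^5 - (41/2)x^4 - 257x^3 - 650x^2 - (2445/2)x - 375


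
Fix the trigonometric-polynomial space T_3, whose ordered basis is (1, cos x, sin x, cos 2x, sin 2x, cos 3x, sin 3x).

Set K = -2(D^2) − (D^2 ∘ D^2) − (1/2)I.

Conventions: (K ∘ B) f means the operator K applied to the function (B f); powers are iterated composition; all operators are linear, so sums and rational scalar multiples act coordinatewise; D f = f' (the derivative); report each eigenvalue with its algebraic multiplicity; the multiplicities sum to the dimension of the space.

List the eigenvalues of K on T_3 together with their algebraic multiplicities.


image of 1: -1/2
image of cos x: (1/2)cos x
image of sin x: (1/2)sin x
image of cos 2x: -(17/2)cos 2x
image of sin 2x: -(17/2)sin 2x
image of cos 3x: -(127/2)cos 3x
image of sin 3x: -(127/2)sin 3x
the matrix is diagonal; its diagonal is (-1/2, 1/2, 1/2, -17/2, -17/2, -127/2, -127/2)
for a triangular matrix the eigenvalues are the diagonal entries, with algebraic multiplicity their repetition count

λ = -127/2 (multiplicity 2), λ = -17/2 (multiplicity 2), λ = -1/2 (multiplicity 1), λ = 1/2 (multiplicity 2)


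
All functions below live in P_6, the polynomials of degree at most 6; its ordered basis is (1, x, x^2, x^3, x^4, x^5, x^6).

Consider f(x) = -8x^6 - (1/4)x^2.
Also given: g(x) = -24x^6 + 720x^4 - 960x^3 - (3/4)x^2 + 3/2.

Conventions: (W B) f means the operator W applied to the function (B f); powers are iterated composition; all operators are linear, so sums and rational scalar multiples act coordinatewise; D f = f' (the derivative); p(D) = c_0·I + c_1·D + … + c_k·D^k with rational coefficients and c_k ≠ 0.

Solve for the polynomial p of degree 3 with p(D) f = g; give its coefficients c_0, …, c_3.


p(D) = 3·I − 3·D^2 + D^3, i.e. c_0 = 3, c_1 = 0, c_2 = -3, c_3 = 1

D^0 f = -8x^6 - (1/4)x^2
D^1 f = -48x^5 - (1/2)x
D^2 f = -240x^4 - 1/2
D^3 f = -960x^3
matching coefficients of g against c_0 f + c_1 Df + … from the top degree down determines the c_i
solution: c_0 = 3, c_1 = 0, c_2 = -3, c_3 = 1


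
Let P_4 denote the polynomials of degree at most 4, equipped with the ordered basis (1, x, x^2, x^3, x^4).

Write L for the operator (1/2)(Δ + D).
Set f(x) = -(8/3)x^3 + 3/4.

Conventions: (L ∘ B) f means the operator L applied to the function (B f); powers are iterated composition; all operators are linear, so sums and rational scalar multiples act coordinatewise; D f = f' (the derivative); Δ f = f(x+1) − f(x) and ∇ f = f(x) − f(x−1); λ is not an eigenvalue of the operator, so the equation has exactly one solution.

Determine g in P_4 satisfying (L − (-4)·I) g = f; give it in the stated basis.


write g with unknown coordinates in the stated basis and equate coefficients in (L − (-4)·I) g = f
solving from the highest basis element down gives g = -(2/3)x^3 + (1/2)x^2 + 5/24
check: L g = -2x^2 - 1/12
so L g − (-4)·g = -(8/3)x^3 + 3/4 = f ✓

the image equals g(x) = -(2/3)x^3 + (1/2)x^2 + 5/24


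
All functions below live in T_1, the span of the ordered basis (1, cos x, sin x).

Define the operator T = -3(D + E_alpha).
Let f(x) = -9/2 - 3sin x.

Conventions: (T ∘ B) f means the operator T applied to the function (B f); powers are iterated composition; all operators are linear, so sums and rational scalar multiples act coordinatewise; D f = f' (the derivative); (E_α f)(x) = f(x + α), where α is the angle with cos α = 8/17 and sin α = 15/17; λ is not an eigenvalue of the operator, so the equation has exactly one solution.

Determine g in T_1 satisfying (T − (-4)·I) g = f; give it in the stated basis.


write g with unknown coordinates in the stated basis and equate coefficients in (T − (-4)·I) g = f
solving from the highest basis element down gives g = -9/2 - (18/41)cos x - (33/164)sin x
check: T g = 27/2 + (72/41)cos x - (90/41)sin x
so T g − (-4)·g = -9/2 - 3sin x = f ✓

the result is g(x) = -9/2 - (18/41)cos x - (33/164)sin x


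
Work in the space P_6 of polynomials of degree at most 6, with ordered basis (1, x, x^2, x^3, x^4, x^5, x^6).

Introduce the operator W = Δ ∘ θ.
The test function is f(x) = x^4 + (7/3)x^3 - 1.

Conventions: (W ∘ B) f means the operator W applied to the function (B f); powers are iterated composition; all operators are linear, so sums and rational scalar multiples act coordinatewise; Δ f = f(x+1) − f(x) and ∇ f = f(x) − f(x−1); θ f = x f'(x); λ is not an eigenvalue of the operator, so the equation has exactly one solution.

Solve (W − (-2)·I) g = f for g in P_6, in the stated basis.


write g with unknown coordinates in the stated basis and equate coefficients in (W − (-2)·I) g = f
solving from the highest basis element down gives g = (1/2)x^4 - (17/6)x^3 + (27/4)x^2 - (19/4)x - 13/8
check: W g = 8x^3 - (27/2)x^2 + (19/2)x + 9/4
so W g − (-2)·g = x^4 + (7/3)x^3 - 1 = f ✓

the image equals g(x) = (1/2)x^4 - (17/6)x^3 + (27/4)x^2 - (19/4)x - 13/8


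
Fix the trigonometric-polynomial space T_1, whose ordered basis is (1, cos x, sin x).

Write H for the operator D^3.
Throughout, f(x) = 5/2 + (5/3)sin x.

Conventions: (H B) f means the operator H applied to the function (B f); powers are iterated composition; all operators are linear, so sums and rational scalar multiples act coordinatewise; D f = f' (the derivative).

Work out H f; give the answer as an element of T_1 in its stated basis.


D f = (5/3)cos x
D D f = -(5/3)sin x
D D D f = -(5/3)cos x

g(x) = -(5/3)cos x


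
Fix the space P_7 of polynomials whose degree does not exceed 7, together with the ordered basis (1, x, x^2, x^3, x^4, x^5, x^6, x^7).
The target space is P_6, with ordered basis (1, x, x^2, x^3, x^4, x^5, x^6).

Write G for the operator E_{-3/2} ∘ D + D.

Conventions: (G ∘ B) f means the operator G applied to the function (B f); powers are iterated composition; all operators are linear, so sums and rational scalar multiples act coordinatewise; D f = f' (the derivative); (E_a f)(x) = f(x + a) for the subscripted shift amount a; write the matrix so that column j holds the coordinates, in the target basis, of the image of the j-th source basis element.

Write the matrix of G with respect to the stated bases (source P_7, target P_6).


the matrix is [[0, 2, -3, 27/4, -27/2, 405/16, -729/16, 5103/64]; [0, 0, 4, -9, 27, -135/2, 1215/8, -5103/16]; [0, 0, 0, 6, -18, 135/2, -405/2, 8505/16]; [0, 0, 0, 0, 8, -30, 135, -945/2]; [0, 0, 0, 0, 0, 10, -45, 945/4]; [0, 0, 0, 0, 0, 0, 12, -63]; [0, 0, 0, 0, 0, 0, 0, 14]] (rows listed top to bottom)

image of 1: 0
image of x: 2
image of x^2: 4x - 3
image of x^3: 6x^2 - 9x + 27/4
image of x^4: 8x^3 - 18x^2 + 27x - 27/2
image of x^5: 10x^4 - 30x^3 + (135/2)x^2 - (135/2)x + 405/16
image of x^6: 12x^5 - 45x^4 + 135x^3 - (405/2)x^2 + (1215/8)x - 729/16
image of x^7: 14x^6 - 63x^5 + (945/4)x^4 - (945/2)x^3 + (8505/16)x^2 - (5103/16)x + 5103/64
each image's coordinates form column j of the matrix


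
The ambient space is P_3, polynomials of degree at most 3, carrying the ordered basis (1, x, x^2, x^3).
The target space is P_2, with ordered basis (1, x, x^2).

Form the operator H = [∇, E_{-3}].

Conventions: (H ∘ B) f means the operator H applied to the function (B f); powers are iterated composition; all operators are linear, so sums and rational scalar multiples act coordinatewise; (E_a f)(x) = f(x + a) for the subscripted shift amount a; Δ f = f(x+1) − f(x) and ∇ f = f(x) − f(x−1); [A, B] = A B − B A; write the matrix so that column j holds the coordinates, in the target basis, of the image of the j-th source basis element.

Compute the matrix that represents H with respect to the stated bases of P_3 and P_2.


image of 1: 0
image of x: 0
image of x^2: 0
image of x^3: 0
each image's coordinates form column j of the matrix

the matrix is [[0, 0, 0, 0]; [0, 0, 0, 0]; [0, 0, 0, 0]] (rows listed top to bottom)


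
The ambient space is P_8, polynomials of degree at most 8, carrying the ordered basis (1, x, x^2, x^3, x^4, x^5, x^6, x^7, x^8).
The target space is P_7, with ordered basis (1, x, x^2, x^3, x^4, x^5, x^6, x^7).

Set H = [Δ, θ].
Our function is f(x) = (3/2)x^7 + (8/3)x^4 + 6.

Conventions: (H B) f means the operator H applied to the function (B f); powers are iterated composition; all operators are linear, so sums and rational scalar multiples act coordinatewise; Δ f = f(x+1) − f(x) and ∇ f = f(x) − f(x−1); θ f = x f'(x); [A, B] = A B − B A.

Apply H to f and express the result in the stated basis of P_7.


θ f = (21/2)x^7 + (32/3)x^4
Δ θ f = (147/2)x^6 + (441/2)x^5 + (735/2)x^4 + (2461/6)x^3 + (569/2)x^2 + (697/6)x + 127/6
Δ f = (21/2)x^6 + (63/2)x^5 + (105/2)x^4 + (379/6)x^3 + (95/2)x^2 + (127/6)x + 25/6
θ Δ f = 63x^6 + (315/2)x^5 + 210x^4 + (379/2)x^3 + 95x^2 + (127/6)x
[Δ, θ] f = (21/2)x^6 + 63x^5 + (315/2)x^4 + (662/3)x^3 + (379/2)x^2 + 95x + 127/6

the image equals g(x) = (21/2)x^6 + 63x^5 + (315/2)x^4 + (662/3)x^3 + (379/2)x^2 + 95x + 127/6


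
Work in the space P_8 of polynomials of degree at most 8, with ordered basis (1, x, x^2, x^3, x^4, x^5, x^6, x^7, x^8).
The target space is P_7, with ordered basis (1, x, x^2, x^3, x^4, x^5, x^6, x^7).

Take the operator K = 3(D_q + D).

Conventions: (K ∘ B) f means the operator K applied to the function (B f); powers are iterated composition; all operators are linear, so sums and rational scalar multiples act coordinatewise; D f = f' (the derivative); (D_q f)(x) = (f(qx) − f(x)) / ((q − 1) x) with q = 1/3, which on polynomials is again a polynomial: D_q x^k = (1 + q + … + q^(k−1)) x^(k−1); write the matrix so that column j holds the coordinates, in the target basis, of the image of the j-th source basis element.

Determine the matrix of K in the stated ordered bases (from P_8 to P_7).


the matrix is [[0, 6, 0, 0, 0, 0, 0, 0, 0]; [0, 0, 10, 0, 0, 0, 0, 0, 0]; [0, 0, 0, 40/3, 0, 0, 0, 0, 0]; [0, 0, 0, 0, 148/9, 0, 0, 0, 0]; [0, 0, 0, 0, 0, 526/27, 0, 0, 0]; [0, 0, 0, 0, 0, 0, 1822/81, 0, 0]; [0, 0, 0, 0, 0, 0, 0, 6196/243, 0]; [0, 0, 0, 0, 0, 0, 0, 0, 20776/729]] (rows listed top to bottom)

image of 1: 0
image of x: 6
image of x^2: 10x
image of x^3: (40/3)x^2
image of x^4: (148/9)x^3
image of x^5: (526/27)x^4
image of x^6: (1822/81)x^5
image of x^7: (6196/243)x^6
image of x^8: (20776/729)x^7
each image's coordinates form column j of the matrix
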